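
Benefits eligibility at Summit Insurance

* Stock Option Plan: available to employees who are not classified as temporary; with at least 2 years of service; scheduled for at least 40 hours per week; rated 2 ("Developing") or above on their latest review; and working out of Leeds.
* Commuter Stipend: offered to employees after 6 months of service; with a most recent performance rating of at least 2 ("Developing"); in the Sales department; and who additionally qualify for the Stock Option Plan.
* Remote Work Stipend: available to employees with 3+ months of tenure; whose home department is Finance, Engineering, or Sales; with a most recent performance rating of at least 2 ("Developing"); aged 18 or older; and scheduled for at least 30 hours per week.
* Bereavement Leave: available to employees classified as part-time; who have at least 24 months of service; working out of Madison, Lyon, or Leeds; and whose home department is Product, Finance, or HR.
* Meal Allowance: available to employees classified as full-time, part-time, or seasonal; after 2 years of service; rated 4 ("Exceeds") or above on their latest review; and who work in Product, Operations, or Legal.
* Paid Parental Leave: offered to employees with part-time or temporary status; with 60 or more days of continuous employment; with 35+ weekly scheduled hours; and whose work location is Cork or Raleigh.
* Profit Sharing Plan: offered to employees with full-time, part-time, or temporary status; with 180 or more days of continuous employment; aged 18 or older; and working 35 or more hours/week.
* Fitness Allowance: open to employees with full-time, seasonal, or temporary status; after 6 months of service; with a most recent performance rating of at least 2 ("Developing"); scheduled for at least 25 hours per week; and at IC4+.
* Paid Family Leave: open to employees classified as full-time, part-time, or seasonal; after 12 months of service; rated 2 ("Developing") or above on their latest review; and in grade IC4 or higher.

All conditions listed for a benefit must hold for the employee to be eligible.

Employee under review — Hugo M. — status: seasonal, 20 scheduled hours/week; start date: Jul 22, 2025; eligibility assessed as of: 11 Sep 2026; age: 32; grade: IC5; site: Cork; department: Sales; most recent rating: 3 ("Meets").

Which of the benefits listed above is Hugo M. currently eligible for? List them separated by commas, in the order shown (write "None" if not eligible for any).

Service from Jul 22, 2025 to 11 Sep 2026: 416 days.
Stock Option Plan — status seasonal ✓ (not excluded); service 416 days < 2 years (≈730 days) ✗ → not eligible.
Commuter Stipend — service 416 days ≥ 6 months (≈180 days) ✓; rating 3 ≥ 2 ✓; dept Sales ✓; not eligible for Stock Option Plan ✗ → not eligible.
Remote Work Stipend — service 416 days ≥ 3 months (≈90 days) ✓; dept Sales ✓; rating 3 ≥ 2 ✓; age 32 ≥ 18 ✓; 20 hrs/wk < 30 ✗ → not eligible.
Bereavement Leave — status seasonal ✗ (requires part-time) → not eligible.
Meal Allowance — status seasonal ✓; service 416 days < 2 years (≈730 days) ✗ → not eligible.
Paid Parental Leave — status seasonal ✗ (requires part-time or temporary) → not eligible.
Profit Sharing Plan — status seasonal ✗ (requires full-time, part-time, or temporary) → not eligible.
Fitness Allowance — status seasonal ✓; service 416 days ≥ 6 months (≈180 days) ✓; rating 3 ≥ 2 ✓; 20 hrs/wk < 25 ✗ → not eligible.
Paid Family Leave — status seasonal ✓; service 416 days ≥ 12 months (≈360 days) ✓; rating 3 ≥ 2 ✓; grade IC5 ≥ IC4 ✓ → eligible.

Paid Family Leave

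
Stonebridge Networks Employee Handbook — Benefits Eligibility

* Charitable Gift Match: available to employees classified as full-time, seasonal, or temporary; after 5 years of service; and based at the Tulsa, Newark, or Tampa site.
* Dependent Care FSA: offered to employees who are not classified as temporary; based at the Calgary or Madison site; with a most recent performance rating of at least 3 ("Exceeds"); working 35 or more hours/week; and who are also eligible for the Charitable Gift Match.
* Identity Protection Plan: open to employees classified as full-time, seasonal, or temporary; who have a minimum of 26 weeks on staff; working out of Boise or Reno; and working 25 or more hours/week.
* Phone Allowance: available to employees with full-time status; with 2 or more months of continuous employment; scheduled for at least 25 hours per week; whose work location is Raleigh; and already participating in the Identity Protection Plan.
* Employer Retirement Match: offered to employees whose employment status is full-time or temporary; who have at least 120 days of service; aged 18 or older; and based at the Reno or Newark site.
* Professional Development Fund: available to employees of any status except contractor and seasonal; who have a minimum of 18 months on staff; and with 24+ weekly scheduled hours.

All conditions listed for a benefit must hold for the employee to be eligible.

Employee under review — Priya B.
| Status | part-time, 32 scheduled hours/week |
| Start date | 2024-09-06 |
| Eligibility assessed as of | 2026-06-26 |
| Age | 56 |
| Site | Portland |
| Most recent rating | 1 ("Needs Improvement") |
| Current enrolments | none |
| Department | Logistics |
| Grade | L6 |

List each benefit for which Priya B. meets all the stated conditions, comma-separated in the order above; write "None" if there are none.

Service from 2024-09-06 to 2026-06-26: 658 days.
Charitable Gift Match — status part-time ✗ (requires full-time, seasonal, or temporary) → not eligible.
Dependent Care FSA — status part-time ✓ (not excluded); site Portland ✗ (not Calgary or Madison) → not eligible.
Identity Protection Plan — status part-time ✗ (requires full-time, seasonal, or temporary) → not eligible.
Phone Allowance — status part-time ✗ (requires full-time) → not eligible.
Employer Retirement Match — status part-time ✗ (requires full-time or temporary) → not eligible.
Professional Development Fund — status part-time ✓ (not excluded); service 658 days ≥ 18 months (≈540 days) ✓; 32 hrs/wk ≥ 24 ✓ → eligible.

Professional Development Fund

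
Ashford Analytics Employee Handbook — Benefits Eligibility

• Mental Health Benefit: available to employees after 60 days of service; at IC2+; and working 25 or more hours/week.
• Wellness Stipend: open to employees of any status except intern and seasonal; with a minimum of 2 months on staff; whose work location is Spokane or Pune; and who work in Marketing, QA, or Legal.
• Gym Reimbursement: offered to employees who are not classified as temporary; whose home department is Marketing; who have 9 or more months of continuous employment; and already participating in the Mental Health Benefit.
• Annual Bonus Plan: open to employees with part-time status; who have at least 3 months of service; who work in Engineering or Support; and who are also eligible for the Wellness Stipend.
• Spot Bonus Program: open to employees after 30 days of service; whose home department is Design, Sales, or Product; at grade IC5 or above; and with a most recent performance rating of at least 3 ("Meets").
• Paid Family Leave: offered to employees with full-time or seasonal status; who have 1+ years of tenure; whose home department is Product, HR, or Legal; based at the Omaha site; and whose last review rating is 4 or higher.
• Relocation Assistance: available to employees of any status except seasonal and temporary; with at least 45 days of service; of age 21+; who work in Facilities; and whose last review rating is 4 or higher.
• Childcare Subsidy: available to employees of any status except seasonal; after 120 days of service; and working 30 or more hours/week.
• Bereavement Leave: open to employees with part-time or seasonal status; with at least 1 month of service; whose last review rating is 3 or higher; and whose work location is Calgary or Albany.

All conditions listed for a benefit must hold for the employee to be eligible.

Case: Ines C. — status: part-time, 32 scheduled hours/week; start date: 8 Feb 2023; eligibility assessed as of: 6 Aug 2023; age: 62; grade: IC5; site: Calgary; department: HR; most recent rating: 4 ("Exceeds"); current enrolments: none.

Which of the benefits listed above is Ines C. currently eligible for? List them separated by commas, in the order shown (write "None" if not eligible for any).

Mental Health Benefit, Childcare Subsidy, Bereavement Leave

Service from 8 Feb 2023 to 6 Aug 2023: 179 days.
Mental Health Benefit — service 179 days ≥ 60 days ✓; grade IC5 ≥ IC2 ✓; 32 hrs/wk ≥ 25 ✓ → eligible.
Wellness Stipend — status part-time ✓ (not excluded); service 179 days ≥ 2 months (≈60 days) ✓; site Calgary ✗ (not Spokane or Pune) → not eligible.
Gym Reimbursement — status part-time ✓ (not excluded); dept HR ✗ → not eligible.
Annual Bonus Plan — status part-time ✓; service 179 days ≥ 3 months (≈90 days) ✓; dept HR ✗ → not eligible.
Spot Bonus Program — service 179 days ≥ 30 days ✓; dept HR ✗ → not eligible.
Paid Family Leave — status part-time ✗ (requires full-time or seasonal) → not eligible.
Relocation Assistance — status part-time ✓ (not excluded); service 179 days ≥ 45 days ✓; age 62 ≥ 21 ✓; dept HR ✗ → not eligible.
Childcare Subsidy — status part-time ✓ (not excluded); service 179 days ≥ 120 days ✓; 32 hrs/wk ≥ 30 ✓ → eligible.
Bereavement Leave — status part-time ✓; service 179 days ≥ 1 month (≈30 days) ✓; rating 4 ≥ 3 ✓; site Calgary ✓ → eligible.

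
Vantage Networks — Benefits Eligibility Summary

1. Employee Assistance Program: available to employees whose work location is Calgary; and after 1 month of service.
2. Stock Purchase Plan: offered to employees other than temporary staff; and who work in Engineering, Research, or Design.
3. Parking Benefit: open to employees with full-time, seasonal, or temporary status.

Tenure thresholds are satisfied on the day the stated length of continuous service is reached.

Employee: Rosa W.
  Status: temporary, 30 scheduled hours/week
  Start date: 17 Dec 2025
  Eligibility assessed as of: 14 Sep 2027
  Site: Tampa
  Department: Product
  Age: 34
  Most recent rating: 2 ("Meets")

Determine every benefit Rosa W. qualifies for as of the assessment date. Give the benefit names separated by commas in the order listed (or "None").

Service from 17 Dec 2025 to 14 Sep 2027: 636 days.
Employee Assistance Program — site Tampa ✗ (not Calgary) → not eligible.
Stock Purchase Plan — status temporary ✗ (excluded) → not eligible.
Parking Benefit — status temporary ✓ → eligible.

Parking Benefit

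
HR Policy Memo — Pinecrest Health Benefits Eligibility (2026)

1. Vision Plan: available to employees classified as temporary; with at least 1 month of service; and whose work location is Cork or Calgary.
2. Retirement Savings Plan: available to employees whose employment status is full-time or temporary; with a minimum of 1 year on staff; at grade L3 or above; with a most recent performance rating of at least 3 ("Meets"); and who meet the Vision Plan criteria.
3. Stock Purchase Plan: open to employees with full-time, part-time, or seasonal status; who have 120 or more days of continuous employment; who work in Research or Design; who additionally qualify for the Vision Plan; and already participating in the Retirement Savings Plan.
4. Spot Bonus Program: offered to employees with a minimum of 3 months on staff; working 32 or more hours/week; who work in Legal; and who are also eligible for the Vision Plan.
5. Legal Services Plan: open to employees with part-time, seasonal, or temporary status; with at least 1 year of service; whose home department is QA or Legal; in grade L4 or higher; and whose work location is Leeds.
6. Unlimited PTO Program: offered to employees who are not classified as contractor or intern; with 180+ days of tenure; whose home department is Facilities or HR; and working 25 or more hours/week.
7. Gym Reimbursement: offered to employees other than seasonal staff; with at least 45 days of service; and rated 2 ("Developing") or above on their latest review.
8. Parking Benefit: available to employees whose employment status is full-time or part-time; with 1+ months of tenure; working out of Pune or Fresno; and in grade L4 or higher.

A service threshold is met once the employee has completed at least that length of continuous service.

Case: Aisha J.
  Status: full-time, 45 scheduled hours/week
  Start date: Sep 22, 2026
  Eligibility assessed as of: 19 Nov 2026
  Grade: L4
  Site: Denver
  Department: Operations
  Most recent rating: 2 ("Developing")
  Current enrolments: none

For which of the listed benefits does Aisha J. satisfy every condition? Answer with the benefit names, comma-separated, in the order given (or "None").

Service from Sep 22, 2026 to 19 Nov 2026: 58 days.
Vision Plan — status full-time ✗ (requires temporary) → not eligible.
Retirement Savings Plan — status full-time ✓; service 58 days < 1 year (≈365 days) ✗ → not eligible.
Stock Purchase Plan — status full-time ✓; service 58 days < 120 days ✗ → not eligible.
Spot Bonus Program — service 58 days < 3 months (≈90 days) ✗ → not eligible.
Legal Services Plan — status full-time ✗ (requires part-time, seasonal, or temporary) → not eligible.
Unlimited PTO Program — status full-time ✓ (not excluded); service 58 days < 180 days ✗ → not eligible.
Gym Reimbursement — status full-time ✓ (not excluded); service 58 days ≥ 45 days ✓; rating 2 ≥ 2 ✓ → eligible.
Parking Benefit — status full-time ✓; service 58 days ≥ 1 month (≈30 days) ✓; site Denver ✗ (not Pune or Fresno) → not eligible.

Gym Reimbursement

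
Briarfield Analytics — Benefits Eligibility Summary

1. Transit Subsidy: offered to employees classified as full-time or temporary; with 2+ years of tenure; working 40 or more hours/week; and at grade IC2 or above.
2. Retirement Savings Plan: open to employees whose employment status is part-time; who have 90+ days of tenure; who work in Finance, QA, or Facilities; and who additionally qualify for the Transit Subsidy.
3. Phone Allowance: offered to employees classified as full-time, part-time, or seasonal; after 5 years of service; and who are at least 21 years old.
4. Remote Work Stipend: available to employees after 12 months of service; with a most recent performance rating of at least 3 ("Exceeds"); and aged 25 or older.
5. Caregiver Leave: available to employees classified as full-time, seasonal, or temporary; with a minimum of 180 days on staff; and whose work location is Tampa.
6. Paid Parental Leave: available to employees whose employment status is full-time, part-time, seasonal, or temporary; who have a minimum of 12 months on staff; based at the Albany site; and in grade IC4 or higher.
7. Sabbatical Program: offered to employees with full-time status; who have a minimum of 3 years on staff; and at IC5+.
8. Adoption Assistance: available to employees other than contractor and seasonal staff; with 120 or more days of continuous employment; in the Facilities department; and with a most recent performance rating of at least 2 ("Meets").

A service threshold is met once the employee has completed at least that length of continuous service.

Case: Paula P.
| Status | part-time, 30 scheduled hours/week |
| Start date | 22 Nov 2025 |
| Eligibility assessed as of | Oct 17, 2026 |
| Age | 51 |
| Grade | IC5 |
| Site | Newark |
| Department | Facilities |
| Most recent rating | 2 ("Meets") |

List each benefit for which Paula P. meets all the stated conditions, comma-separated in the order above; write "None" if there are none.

Service from 22 Nov 2025 to Oct 17, 2026: 329 days.
Transit Subsidy — status part-time ✗ (requires full-time or temporary) → not eligible.
Retirement Savings Plan — status part-time ✓; service 329 days ≥ 90 days ✓; dept Facilities ✓; not eligible for Transit Subsidy ✗ → not eligible.
Phone Allowance — status part-time ✓; service 329 days < 5 years (≈1825 days) ✗ → not eligible.
Remote Work Stipend — service 329 days < 12 months (≈360 days) ✗ → not eligible.
Caregiver Leave — status part-time ✗ (requires full-time, seasonal, or temporary) → not eligible.
Paid Parental Leave — status part-time ✓; service 329 days < 12 months (≈360 days) ✗ → not eligible.
Sabbatical Program — status part-time ✗ (requires full-time) → not eligible.
Adoption Assistance — status part-time ✓ (not excluded); service 329 days ≥ 120 days ✓; dept Facilities ✓; rating 2 ≥ 2 ✓ → eligible.

Adoption Assistance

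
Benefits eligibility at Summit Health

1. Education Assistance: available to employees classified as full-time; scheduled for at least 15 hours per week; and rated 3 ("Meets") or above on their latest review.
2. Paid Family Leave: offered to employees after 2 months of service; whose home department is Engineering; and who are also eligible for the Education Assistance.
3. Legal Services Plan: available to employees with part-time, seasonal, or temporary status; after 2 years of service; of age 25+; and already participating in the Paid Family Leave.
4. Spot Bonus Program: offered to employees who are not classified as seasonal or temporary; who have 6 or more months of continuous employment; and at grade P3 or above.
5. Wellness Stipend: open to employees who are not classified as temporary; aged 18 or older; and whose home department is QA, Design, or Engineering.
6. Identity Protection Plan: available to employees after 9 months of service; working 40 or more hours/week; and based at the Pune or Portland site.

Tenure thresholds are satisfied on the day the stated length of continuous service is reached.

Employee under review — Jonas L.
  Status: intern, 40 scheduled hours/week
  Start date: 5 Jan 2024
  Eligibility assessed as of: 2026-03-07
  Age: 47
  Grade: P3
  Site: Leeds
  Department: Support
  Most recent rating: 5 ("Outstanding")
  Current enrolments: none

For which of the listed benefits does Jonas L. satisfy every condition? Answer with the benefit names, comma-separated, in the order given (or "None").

Spot Bonus Program

Service from 5 Jan 2024 to 2026-03-07: 792 days.
Education Assistance — status intern ✗ (requires full-time) → not eligible.
Paid Family Leave — service 792 days ≥ 2 months (≈60 days) ✓; dept Support ✗ → not eligible.
Legal Services Plan — status intern ✗ (requires part-time, seasonal, or temporary) → not eligible.
Spot Bonus Program — status intern ✓ (not excluded); service 792 days ≥ 6 months (≈180 days) ✓; grade P3 ≥ P3 ✓ → eligible.
Wellness Stipend — status intern ✓ (not excluded); age 47 ≥ 18 ✓; dept Support ✗ → not eligible.
Identity Protection Plan — service 792 days ≥ 9 months (≈270 days) ✓; 40 hrs/wk ≥ 40 ✓; site Leeds ✗ (not Pune or Portland) → not eligible.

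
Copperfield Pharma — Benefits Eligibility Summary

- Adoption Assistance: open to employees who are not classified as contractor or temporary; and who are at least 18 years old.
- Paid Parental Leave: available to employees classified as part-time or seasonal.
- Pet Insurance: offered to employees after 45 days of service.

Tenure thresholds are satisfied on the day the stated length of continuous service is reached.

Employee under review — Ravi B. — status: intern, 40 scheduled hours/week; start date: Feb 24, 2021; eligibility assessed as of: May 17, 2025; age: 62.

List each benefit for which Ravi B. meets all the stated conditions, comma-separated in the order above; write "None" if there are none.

Adoption Assistance, Pet Insurance

Service from Feb 24, 2021 to May 17, 2025: 1543 days.
Adoption Assistance — status intern ✓ (not excluded); age 62 ≥ 18 ✓ → eligible.
Paid Parental Leave — status intern ✗ (requires part-time or seasonal) → not eligible.
Pet Insurance — service 1543 days ≥ 45 days ✓ → eligible.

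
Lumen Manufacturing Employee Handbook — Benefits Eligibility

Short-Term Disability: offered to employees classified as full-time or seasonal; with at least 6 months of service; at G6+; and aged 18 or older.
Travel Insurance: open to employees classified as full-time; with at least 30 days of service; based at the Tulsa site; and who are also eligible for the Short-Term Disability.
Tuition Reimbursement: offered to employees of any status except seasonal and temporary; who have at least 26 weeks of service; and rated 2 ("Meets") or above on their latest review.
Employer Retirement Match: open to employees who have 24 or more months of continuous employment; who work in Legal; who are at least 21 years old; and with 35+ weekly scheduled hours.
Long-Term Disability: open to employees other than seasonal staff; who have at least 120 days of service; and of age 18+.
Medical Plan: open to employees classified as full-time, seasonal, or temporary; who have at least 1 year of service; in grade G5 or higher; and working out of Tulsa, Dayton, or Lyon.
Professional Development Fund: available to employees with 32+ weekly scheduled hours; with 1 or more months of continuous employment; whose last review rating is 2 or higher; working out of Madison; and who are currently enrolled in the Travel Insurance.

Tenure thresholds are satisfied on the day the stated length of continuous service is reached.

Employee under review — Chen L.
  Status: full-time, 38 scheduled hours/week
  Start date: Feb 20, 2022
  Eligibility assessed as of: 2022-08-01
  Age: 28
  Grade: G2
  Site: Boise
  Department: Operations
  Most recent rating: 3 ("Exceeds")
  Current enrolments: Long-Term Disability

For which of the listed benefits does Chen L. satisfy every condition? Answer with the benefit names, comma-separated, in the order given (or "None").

Service from Feb 20, 2022 to 2022-08-01: 162 days.
Short-Term Disability — status full-time ✓; service 162 days < 6 months (≈180 days) ✗ → not eligible.
Travel Insurance — status full-time ✓; service 162 days ≥ 30 days ✓; site Boise ✗ (not Tulsa) → not eligible.
Tuition Reimbursement — status full-time ✓ (not excluded); service 162 days < 26 weeks (≈182 days) ✗ → not eligible.
Employer Retirement Match — service 162 days < 24 months (≈720 days) ✗ → not eligible.
Long-Term Disability — status full-time ✓ (not excluded); service 162 days ≥ 120 days ✓; age 28 ≥ 18 ✓ → eligible.
Medical Plan — status full-time ✓; service 162 days < 1 year (≈365 days) ✗ → not eligible.
Professional Development Fund — 38 hrs/wk ≥ 32 ✓; service 162 days ≥ 1 month (≈30 days) ✓; rating 3 ≥ 2 ✓; site Boise ✗ (not Madison) → not eligible.

Long-Term Disability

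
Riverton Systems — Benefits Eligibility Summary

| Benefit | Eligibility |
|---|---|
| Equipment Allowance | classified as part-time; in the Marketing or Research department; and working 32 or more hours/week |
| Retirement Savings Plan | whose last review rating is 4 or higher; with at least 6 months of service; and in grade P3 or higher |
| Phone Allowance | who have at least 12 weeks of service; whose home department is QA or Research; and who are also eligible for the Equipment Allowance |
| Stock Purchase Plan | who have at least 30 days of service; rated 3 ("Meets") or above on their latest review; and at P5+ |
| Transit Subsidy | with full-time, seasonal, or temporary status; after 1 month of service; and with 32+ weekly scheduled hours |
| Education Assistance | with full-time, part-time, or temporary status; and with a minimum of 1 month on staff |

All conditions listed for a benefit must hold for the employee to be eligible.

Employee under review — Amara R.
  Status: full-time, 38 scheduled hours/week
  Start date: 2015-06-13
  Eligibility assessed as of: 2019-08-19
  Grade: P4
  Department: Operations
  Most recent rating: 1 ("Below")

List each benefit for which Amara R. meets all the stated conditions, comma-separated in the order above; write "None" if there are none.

Service from 2015-06-13 to 2019-08-19: 1528 days.
Equipment Allowance — status full-time ✗ (requires part-time) → not eligible.
Retirement Savings Plan — rating 1 < 4 ✗ → not eligible.
Phone Allowance — service 1528 days ≥ 12 weeks (≈84 days) ✓; dept Operations ✗ → not eligible.
Stock Purchase Plan — service 1528 days ≥ 30 days ✓; rating 1 < 3 ✗ → not eligible.
Transit Subsidy — status full-time ✓; service 1528 days ≥ 1 month (≈30 days) ✓; 38 hrs/wk ≥ 32 ✓ → eligible.
Education Assistance — status full-time ✓; service 1528 days ≥ 1 month (≈30 days) ✓ → eligible.

Transit Subsidy, Education Assistance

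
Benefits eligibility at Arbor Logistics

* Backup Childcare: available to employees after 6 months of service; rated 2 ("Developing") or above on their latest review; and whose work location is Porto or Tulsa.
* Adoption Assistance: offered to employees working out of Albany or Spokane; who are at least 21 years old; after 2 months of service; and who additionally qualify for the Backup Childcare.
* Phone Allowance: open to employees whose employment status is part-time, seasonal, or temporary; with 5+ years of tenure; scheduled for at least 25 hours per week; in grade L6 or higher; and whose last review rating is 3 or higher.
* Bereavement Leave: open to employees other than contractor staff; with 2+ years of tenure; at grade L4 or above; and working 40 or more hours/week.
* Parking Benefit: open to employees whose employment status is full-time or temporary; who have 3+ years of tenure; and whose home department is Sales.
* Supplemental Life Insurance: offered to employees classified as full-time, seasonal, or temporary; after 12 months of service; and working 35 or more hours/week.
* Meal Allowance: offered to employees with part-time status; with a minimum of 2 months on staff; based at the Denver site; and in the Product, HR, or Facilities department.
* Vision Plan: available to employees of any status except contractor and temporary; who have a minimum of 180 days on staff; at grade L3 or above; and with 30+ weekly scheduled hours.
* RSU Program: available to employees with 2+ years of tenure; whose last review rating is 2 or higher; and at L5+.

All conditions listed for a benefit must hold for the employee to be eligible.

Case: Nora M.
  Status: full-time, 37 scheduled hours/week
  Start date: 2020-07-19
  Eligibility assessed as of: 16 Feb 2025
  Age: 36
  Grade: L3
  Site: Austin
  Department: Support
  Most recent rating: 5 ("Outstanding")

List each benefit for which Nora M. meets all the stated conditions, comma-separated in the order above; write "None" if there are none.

Service from 2020-07-19 to 16 Feb 2025: 1673 days.
Backup Childcare — service 1673 days ≥ 6 months (≈180 days) ✓; rating 5 ≥ 2 ✓; site Austin ✗ (not Porto or Tulsa) → not eligible.
Adoption Assistance — site Austin ✗ (not Albany or Spokane) → not eligible.
Phone Allowance — status full-time ✗ (requires part-time, seasonal, or temporary) → not eligible.
Bereavement Leave — status full-time ✓ (not excluded); service 1673 days ≥ 2 years (≈730 days) ✓; grade L3 < L4 ✗ → not eligible.
Parking Benefit — status full-time ✓; service 1673 days ≥ 3 years (≈1095 days) ✓; dept Support ✗ → not eligible.
Supplemental Life Insurance — status full-time ✓; service 1673 days ≥ 12 months (≈360 days) ✓; 37 hrs/wk ≥ 35 ✓ → eligible.
Meal Allowance — status full-time ✗ (requires part-time) → not eligible.
Vision Plan — status full-time ✓ (not excluded); service 1673 days ≥ 180 days ✓; grade L3 ≥ L3 ✓; 37 hrs/wk ≥ 30 ✓ → eligible.
RSU Program — service 1673 days ≥ 2 years (≈730 days) ✓; rating 5 ≥ 2 ✓; grade L3 < L5 ✗ → not eligible.

Supplemental Life Insurance, Vision Plan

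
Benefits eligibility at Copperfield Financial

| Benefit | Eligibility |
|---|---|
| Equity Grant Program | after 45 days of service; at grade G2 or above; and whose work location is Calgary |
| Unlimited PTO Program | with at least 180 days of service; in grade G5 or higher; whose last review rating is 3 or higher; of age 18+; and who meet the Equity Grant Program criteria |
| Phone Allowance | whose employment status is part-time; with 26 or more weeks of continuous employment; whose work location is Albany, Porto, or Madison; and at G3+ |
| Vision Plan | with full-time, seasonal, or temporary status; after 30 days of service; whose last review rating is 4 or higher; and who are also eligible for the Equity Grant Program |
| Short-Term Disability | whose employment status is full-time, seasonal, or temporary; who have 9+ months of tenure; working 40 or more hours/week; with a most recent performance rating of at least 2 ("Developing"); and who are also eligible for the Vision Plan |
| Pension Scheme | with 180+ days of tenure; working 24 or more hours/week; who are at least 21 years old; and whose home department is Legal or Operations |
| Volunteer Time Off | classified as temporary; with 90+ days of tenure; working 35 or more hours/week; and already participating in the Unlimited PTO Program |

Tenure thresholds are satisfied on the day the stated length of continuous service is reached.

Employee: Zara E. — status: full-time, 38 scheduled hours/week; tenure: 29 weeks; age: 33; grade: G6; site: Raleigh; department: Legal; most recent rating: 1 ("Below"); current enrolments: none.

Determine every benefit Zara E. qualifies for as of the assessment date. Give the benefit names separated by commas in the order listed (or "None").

Pension Scheme

Equity Grant Program — service 29 weeks ≥ 45 days ✓; grade G6 ≥ G2 ✓; site Raleigh ✗ (not Calgary) → not eligible.
Unlimited PTO Program — service 29 weeks ≥ 180 days ✓; grade G6 ≥ G5 ✓; rating 1 < 3 ✗ → not eligible.
Phone Allowance — status full-time ✗ (requires part-time) → not eligible.
Vision Plan — status full-time ✓; service 29 weeks ≥ 30 days ✓; rating 1 < 4 ✗ → not eligible.
Short-Term Disability — status full-time ✓; service 29 weeks < 9 months (≈270 days) ✗ → not eligible.
Pension Scheme — service 29 weeks ≥ 180 days ✓; 38 hrs/wk ≥ 24 ✓; age 33 ≥ 21 ✓; dept Legal ✓ → eligible.
Volunteer Time Off — status full-time ✗ (requires temporary) → not eligible.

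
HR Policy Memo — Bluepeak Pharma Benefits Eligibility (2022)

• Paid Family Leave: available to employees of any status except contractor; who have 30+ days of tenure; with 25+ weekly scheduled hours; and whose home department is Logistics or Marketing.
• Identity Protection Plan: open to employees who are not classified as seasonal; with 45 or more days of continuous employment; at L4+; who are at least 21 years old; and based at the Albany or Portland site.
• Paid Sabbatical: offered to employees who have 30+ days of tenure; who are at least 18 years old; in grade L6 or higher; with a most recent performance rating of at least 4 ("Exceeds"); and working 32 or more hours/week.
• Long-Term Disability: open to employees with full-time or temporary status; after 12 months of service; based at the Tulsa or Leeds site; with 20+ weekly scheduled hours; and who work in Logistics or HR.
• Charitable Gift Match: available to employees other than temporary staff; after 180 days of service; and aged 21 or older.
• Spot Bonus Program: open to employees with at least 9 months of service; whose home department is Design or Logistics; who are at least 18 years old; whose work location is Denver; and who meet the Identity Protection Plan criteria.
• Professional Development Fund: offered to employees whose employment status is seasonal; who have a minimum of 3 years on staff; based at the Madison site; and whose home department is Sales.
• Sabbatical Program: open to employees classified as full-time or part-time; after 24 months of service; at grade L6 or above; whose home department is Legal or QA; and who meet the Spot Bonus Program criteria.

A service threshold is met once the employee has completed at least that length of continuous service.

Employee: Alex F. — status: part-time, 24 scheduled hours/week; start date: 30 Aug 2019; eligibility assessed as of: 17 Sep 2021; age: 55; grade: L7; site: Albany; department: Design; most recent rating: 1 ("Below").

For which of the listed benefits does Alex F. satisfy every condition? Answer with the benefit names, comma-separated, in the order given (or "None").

Service from 30 Aug 2019 to 17 Sep 2021: 749 days.
Paid Family Leave — status part-time ✓ (not excluded); service 749 days ≥ 30 days ✓; 24 hrs/wk < 25 ✗ → not eligible.
Identity Protection Plan — status part-time ✓ (not excluded); service 749 days ≥ 45 days ✓; grade L7 ≥ L4 ✓; age 55 ≥ 21 ✓; site Albany ✓ → eligible.
Paid Sabbatical — service 749 days ≥ 30 days ✓; age 55 ≥ 18 ✓; grade L7 ≥ L6 ✓; rating 1 < 4 ✗ → not eligible.
Long-Term Disability — status part-time ✗ (requires full-time or temporary) → not eligible.
Charitable Gift Match — status part-time ✓ (not excluded); service 749 days ≥ 180 days ✓; age 55 ≥ 21 ✓ → eligible.
Spot Bonus Program — service 749 days ≥ 9 months (≈270 days) ✓; dept Design ✓; age 55 ≥ 18 ✓; site Albany ✗ (not Denver) → not eligible.
Professional Development Fund — status part-time ✗ (requires seasonal) → not eligible.
Sabbatical Program — status part-time ✓; service 749 days ≥ 24 months (≈720 days) ✓; grade L7 ≥ L6 ✓; dept Design ✗ → not eligible.

Identity Protection Plan, Charitable Gift Match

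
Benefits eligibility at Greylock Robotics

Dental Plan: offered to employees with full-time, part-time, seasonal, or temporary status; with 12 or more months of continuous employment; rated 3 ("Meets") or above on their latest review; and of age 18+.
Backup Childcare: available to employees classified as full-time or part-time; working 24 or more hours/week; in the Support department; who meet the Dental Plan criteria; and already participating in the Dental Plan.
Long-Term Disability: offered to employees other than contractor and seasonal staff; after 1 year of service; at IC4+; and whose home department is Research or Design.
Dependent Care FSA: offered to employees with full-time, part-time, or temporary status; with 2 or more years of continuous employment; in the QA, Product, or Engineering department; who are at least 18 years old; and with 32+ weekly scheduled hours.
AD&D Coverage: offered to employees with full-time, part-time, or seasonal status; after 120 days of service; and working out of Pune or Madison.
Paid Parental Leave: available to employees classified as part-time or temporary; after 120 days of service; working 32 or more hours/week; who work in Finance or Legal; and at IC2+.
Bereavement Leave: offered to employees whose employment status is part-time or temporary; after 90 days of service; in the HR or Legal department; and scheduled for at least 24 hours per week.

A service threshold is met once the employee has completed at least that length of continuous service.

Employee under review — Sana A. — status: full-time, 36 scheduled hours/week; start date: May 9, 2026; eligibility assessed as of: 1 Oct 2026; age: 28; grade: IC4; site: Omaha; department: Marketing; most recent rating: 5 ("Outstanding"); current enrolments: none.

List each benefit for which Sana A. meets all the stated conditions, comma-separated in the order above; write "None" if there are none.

None

Service from May 9, 2026 to 1 Oct 2026: 145 days.
Dental Plan — status full-time ✓; service 145 days < 12 months (≈360 days) ✗ → not eligible.
Backup Childcare — status full-time ✓; 36 hrs/wk ≥ 24 ✓; dept Marketing ✗ → not eligible.
Long-Term Disability — status full-time ✓ (not excluded); service 145 days < 1 year (≈365 days) ✗ → not eligible.
Dependent Care FSA — status full-time ✓; service 145 days < 2 years (≈730 days) ✗ → not eligible.
AD&D Coverage — status full-time ✓; service 145 days ≥ 120 days ✓; site Omaha ✗ (not Pune or Madison) → not eligible.
Paid Parental Leave — status full-time ✗ (requires part-time or temporary) → not eligible.
Bereavement Leave — status full-time ✗ (requires part-time or temporary) → not eligible.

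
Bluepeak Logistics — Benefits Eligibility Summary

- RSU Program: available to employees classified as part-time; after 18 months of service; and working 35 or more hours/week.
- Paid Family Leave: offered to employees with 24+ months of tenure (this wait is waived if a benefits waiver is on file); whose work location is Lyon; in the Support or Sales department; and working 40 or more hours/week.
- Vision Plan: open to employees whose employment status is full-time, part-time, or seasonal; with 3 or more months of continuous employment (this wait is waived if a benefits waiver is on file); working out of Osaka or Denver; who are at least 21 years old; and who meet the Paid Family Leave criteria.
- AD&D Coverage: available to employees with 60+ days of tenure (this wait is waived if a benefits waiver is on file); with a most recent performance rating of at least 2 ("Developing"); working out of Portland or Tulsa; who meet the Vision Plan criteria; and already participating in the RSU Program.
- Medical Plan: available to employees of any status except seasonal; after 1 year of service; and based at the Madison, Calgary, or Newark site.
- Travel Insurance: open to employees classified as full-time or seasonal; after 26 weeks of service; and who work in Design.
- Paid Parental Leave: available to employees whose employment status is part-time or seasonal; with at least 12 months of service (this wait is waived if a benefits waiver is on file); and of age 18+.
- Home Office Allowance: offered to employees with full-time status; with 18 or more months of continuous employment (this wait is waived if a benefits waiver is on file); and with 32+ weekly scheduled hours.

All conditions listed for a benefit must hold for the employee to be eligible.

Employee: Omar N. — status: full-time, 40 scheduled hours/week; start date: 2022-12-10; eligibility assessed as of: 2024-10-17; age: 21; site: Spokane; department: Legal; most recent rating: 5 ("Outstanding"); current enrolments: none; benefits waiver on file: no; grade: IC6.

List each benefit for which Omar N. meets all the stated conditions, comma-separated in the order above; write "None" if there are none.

Home Office Allowance

Service from 2022-12-10 to 2024-10-17: 677 days.
RSU Program — status full-time ✗ (requires part-time) → not eligible.
Paid Family Leave — no waiver, service 677 days < 24 months (≈720 days) ✗ → not eligible.
Vision Plan — status full-time ✓; no waiver, service 677 days ≥ 3 months (≈90 days) ✓; site Spokane ✗ (not Osaka or Denver) → not eligible.
AD&D Coverage — no waiver, service 677 days ≥ 60 days ✓; rating 5 ≥ 2 ✓; site Spokane ✗ (not Portland or Tulsa) → not eligible.
Medical Plan — status full-time ✓ (not excluded); service 677 days ≥ 1 year (≈365 days) ✓; site Spokane ✗ (not Madison, Calgary, or Newark) → not eligible.
Travel Insurance — status full-time ✓; service 677 days ≥ 26 weeks (≈182 days) ✓; dept Legal ✗ → not eligible.
Paid Parental Leave — status full-time ✗ (requires part-time or seasonal) → not eligible.
Home Office Allowance — status full-time ✓; no waiver, service 677 days ≥ 18 months (≈540 days) ✓; 40 hrs/wk ≥ 32 ✓ → eligible.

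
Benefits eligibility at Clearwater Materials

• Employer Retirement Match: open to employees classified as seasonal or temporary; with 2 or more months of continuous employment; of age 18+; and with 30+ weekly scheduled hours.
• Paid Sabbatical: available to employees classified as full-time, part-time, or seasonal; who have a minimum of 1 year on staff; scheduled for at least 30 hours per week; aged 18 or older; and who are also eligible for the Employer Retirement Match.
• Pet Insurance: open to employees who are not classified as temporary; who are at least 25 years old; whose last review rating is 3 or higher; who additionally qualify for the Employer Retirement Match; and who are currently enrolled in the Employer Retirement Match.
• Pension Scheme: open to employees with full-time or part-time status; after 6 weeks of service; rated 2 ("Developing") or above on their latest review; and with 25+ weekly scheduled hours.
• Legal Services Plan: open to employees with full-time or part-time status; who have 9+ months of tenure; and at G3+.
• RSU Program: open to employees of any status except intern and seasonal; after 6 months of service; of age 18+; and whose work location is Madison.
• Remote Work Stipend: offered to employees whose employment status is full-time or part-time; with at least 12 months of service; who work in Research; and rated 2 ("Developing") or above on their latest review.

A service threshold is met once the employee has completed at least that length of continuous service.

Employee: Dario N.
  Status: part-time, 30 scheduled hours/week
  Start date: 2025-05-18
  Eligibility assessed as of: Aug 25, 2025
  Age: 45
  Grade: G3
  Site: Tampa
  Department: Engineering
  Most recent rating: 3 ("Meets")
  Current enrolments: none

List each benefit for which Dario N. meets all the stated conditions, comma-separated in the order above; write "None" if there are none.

Service from 2025-05-18 to Aug 25, 2025: 99 days.
Employer Retirement Match — status part-time ✗ (requires seasonal or temporary) → not eligible.
Paid Sabbatical — status part-time ✓; service 99 days < 1 year (≈365 days) ✗ → not eligible.
Pet Insurance — status part-time ✓ (not excluded); age 45 ≥ 25 ✓; rating 3 ≥ 3 ✓; not eligible for Employer Retirement Match ✗ → not eligible.
Pension Scheme — status part-time ✓; service 99 days ≥ 6 weeks (≈42 days) ✓; rating 3 ≥ 2 ✓; 30 hrs/wk ≥ 25 ✓ → eligible.
Legal Services Plan — status part-time ✓; service 99 days < 9 months (≈270 days) ✗ → not eligible.
RSU Program — status part-time ✓ (not excluded); service 99 days < 6 months (≈180 days) ✗ → not eligible.
Remote Work Stipend — status part-time ✓; service 99 days < 12 months (≈360 days) ✗ → not eligible.

Pension Scheme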